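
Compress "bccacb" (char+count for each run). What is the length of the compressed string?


Input: bccacb
Runs:
  'b' x 1 => "b1"
  'c' x 2 => "c2"
  'a' x 1 => "a1"
  'c' x 1 => "c1"
  'b' x 1 => "b1"
Compressed: "b1c2a1c1b1"
Compressed length: 10

10


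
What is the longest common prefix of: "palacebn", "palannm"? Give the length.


Words: palacebn, palannm
  Position 0: all 'p' => match
  Position 1: all 'a' => match
  Position 2: all 'l' => match
  Position 3: all 'a' => match
  Position 4: ('c', 'n') => mismatch, stop
LCP = "pala" (length 4)

4


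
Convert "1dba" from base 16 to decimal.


Input: "1dba" in base 16
Positional expansion:
  Digit '1' (value 1) x 16^3 = 4096
  Digit 'd' (value 13) x 16^2 = 3328
  Digit 'b' (value 11) x 16^1 = 176
  Digit 'a' (value 10) x 16^0 = 10
Sum = 7610

7610


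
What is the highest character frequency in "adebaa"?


Input: adebaa
Character counts:
  'a': 3
  'b': 1
  'd': 1
  'e': 1
Maximum frequency: 3

3


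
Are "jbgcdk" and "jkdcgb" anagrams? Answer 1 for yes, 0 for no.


Strings: "jbgcdk", "jkdcgb"
Sorted first:  bcdgjk
Sorted second: bcdgjk
Sorted forms match => anagrams

1


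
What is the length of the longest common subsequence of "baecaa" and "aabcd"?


LCS of "baecaa" and "aabcd"
DP table:
           a    a    b    c    d
      0    0    0    0    0    0
  b   0    0    0    1    1    1
  a   0    1    1    1    1    1
  e   0    1    1    1    1    1
  c   0    1    1    1    2    2
  a   0    1    2    2    2    2
  a   0    1    2    2    2    2
LCS length = dp[6][5] = 2

2


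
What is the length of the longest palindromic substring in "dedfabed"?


Input: "dedfabed"
Checking substrings for palindromes:
  [0:3] "ded" (len 3) => palindrome
Longest palindromic substring: "ded" with length 3

3


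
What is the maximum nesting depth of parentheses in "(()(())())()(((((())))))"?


Input: "(()(())())()(((((())))))"
Tracking depth:
  Position 0 '(': depth becomes 1
  Position 1 '(': depth becomes 2
  Position 2 ')': depth becomes 1
  Position 3 '(': depth becomes 2
  Position 4 '(': depth becomes 3
  Position 5 ')': depth becomes 2
  Position 6 ')': depth becomes 1
  Position 7 '(': depth becomes 2
  Position 8 ')': depth becomes 1
  Position 9 ')': depth becomes 0
  Position 10 '(': depth becomes 1
  Position 11 ')': depth becomes 0
  Position 12 '(': depth becomes 1
  Position 13 '(': depth becomes 2
  Position 14 '(': depth becomes 3
  Position 15 '(': depth becomes 4
  Position 16 '(': depth becomes 5
  Position 17 '(': depth becomes 6
  Position 18 ')': depth becomes 5
  Position 19 ')': depth becomes 4
  Position 20 ')': depth becomes 3
  Position 21 ')': depth becomes 2
  Position 22 ')': depth becomes 1
  Position 23 ')': depth becomes 0
Maximum depth reached: 6

6


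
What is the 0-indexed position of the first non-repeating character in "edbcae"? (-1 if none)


Input: edbcae
Character frequencies:
  'a': 1
  'b': 1
  'c': 1
  'd': 1
  'e': 2
Scanning left to right for freq == 1:
  Position 0 ('e'): freq=2, skip
  Position 1 ('d'): unique! => answer = 1

1


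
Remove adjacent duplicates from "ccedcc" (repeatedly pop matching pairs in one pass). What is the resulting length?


Input: ccedcc
Stack-based adjacent duplicate removal:
  Read 'c': push. Stack: c
  Read 'c': matches stack top 'c' => pop. Stack: (empty)
  Read 'e': push. Stack: e
  Read 'd': push. Stack: ed
  Read 'c': push. Stack: edc
  Read 'c': matches stack top 'c' => pop. Stack: ed
Final stack: "ed" (length 2)

2


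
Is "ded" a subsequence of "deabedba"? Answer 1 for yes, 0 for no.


Check if "ded" is a subsequence of "deabedba"
Greedy scan:
  Position 0 ('d'): matches sub[0] = 'd'
  Position 1 ('e'): matches sub[1] = 'e'
  Position 2 ('a'): no match needed
  Position 3 ('b'): no match needed
  Position 4 ('e'): no match needed
  Position 5 ('d'): matches sub[2] = 'd'
  Position 6 ('b'): no match needed
  Position 7 ('a'): no match needed
All 3 characters matched => is a subsequence

1


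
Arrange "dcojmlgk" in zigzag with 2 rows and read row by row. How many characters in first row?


Zigzag "dcojmlgk" into 2 rows:
Placing characters:
  'd' => row 0
  'c' => row 1
  'o' => row 0
  'j' => row 1
  'm' => row 0
  'l' => row 1
  'g' => row 0
  'k' => row 1
Rows:
  Row 0: "domg"
  Row 1: "cjlk"
First row length: 4

4


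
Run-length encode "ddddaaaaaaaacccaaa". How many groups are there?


Input: ddddaaaaaaaacccaaa
Scanning for consecutive runs:
  Group 1: 'd' x 4 (positions 0-3)
  Group 2: 'a' x 8 (positions 4-11)
  Group 3: 'c' x 3 (positions 12-14)
  Group 4: 'a' x 3 (positions 15-17)
Total groups: 4

4


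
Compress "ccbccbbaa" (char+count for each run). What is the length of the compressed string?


Input: ccbccbbaa
Runs:
  'c' x 2 => "c2"
  'b' x 1 => "b1"
  'c' x 2 => "c2"
  'b' x 2 => "b2"
  'a' x 2 => "a2"
Compressed: "c2b1c2b2a2"
Compressed length: 10

10


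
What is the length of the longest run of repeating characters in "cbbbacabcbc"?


Input: "cbbbacabcbc"
Scanning for longest run:
  Position 1 ('b'): new char, reset run to 1
  Position 2 ('b'): continues run of 'b', length=2
  Position 3 ('b'): continues run of 'b', length=3
  Position 4 ('a'): new char, reset run to 1
  Position 5 ('c'): new char, reset run to 1
  Position 6 ('a'): new char, reset run to 1
  Position 7 ('b'): new char, reset run to 1
  Position 8 ('c'): new char, reset run to 1
  Position 9 ('b'): new char, reset run to 1
  Position 10 ('c'): new char, reset run to 1
Longest run: 'b' with length 3

3


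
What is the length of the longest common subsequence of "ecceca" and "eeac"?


LCS of "ecceca" and "eeac"
DP table:
           e    e    a    c
      0    0    0    0    0
  e   0    1    1    1    1
  c   0    1    1    1    2
  c   0    1    1    1    2
  e   0    1    2    2    2
  c   0    1    2    2    3
  a   0    1    2    3    3
LCS length = dp[6][4] = 3

3


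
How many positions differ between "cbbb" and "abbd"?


Comparing "cbbb" and "abbd" position by position:
  Position 0: 'c' vs 'a' => DIFFER
  Position 1: 'b' vs 'b' => same
  Position 2: 'b' vs 'b' => same
  Position 3: 'b' vs 'd' => DIFFER
Positions that differ: 2

2


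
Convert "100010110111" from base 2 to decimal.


Input: "100010110111" in base 2
Positional expansion:
  Digit '1' (value 1) x 2^11 = 2048
  Digit '0' (value 0) x 2^10 = 0
  Digit '0' (value 0) x 2^9 = 0
  Digit '0' (value 0) x 2^8 = 0
  Digit '1' (value 1) x 2^7 = 128
  Digit '0' (value 0) x 2^6 = 0
  Digit '1' (value 1) x 2^5 = 32
  Digit '1' (value 1) x 2^4 = 16
  Digit '0' (value 0) x 2^3 = 0
  Digit '1' (value 1) x 2^2 = 4
  Digit '1' (value 1) x 2^1 = 2
  Digit '1' (value 1) x 2^0 = 1
Sum = 2231

2231


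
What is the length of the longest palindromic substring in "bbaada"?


Input: "bbaada"
Checking substrings for palindromes:
  [3:6] "ada" (len 3) => palindrome
  [0:2] "bb" (len 2) => palindrome
  [2:4] "aa" (len 2) => palindrome
Longest palindromic substring: "ada" with length 3

3


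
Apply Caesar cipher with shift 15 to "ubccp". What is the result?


Caesar cipher: shift "ubccp" by 15
  'u' (pos 20) + 15 = pos 9 = 'j'
  'b' (pos 1) + 15 = pos 16 = 'q'
  'c' (pos 2) + 15 = pos 17 = 'r'
  'c' (pos 2) + 15 = pos 17 = 'r'
  'p' (pos 15) + 15 = pos 4 = 'e'
Result: jqrre

jqrre


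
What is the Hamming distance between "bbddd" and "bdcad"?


Comparing "bbddd" and "bdcad" position by position:
  Position 0: 'b' vs 'b' => same
  Position 1: 'b' vs 'd' => differ
  Position 2: 'd' vs 'c' => differ
  Position 3: 'd' vs 'a' => differ
  Position 4: 'd' vs 'd' => same
Total differences (Hamming distance): 3

3


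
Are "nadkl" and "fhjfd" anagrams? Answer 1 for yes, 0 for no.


Strings: "nadkl", "fhjfd"
Sorted first:  adkln
Sorted second: dffhj
Differ at position 0: 'a' vs 'd' => not anagrams

0


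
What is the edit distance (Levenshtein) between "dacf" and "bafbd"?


Computing edit distance: "dacf" -> "bafbd"
DP table:
           b    a    f    b    d
      0    1    2    3    4    5
  d   1    1    2    3    4    4
  a   2    2    1    2    3    4
  c   3    3    2    2    3    4
  f   4    4    3    2    3    4
Edit distance = dp[4][5] = 4

4


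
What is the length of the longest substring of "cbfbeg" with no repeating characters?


Input: "cbfbeg"
Sliding window (track last position of each char):
  Position 0 ('c'): window [0,0] length 1 -- new best
  Position 1 ('b'): window [0,1] length 2 -- new best
  Position 2 ('f'): window [0,2] length 3 -- new best
  Position 3 ('b'): repeat (last at 1), move window start to 2
  Position 3 ('b'): window [2,3] length 2
  Position 4 ('e'): window [2,4] length 3
  Position 5 ('g'): window [2,5] length 4 -- new best
Longest substring with no repeats: "fbeg" with length 4

4


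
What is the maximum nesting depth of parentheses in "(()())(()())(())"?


Input: "(()())(()())(())"
Tracking depth:
  Position 0 '(': depth becomes 1
  Position 1 '(': depth becomes 2
  Position 2 ')': depth becomes 1
  Position 3 '(': depth becomes 2
  Position 4 ')': depth becomes 1
  Position 5 ')': depth becomes 0
  Position 6 '(': depth becomes 1
  Position 7 '(': depth becomes 2
  Position 8 ')': depth becomes 1
  Position 9 '(': depth becomes 2
  Position 10 ')': depth becomes 1
  Position 11 ')': depth becomes 0
  Position 12 '(': depth becomes 1
  Position 13 '(': depth becomes 2
  Position 14 ')': depth becomes 1
  Position 15 ')': depth becomes 0
Maximum depth reached: 2

2


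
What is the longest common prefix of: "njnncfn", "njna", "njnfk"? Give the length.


Words: njnncfn, njna, njnfk
  Position 0: all 'n' => match
  Position 1: all 'j' => match
  Position 2: all 'n' => match
  Position 3: ('n', 'a', 'f') => mismatch, stop
LCP = "njn" (length 3)

3


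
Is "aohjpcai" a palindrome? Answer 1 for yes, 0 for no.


Input: aohjpcai
Reversed: iacpjhoa
  Compare pos 0 ('a') with pos 7 ('i'): MISMATCH
  Compare pos 1 ('o') with pos 6 ('a'): MISMATCH
  Compare pos 2 ('h') with pos 5 ('c'): MISMATCH
  Compare pos 3 ('j') with pos 4 ('p'): MISMATCH
Result: not a palindrome

0


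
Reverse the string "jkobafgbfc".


Input: jkobafgbfc
Reading characters right to left:
  Position 9: 'c'
  Position 8: 'f'
  Position 7: 'b'
  Position 6: 'g'
  Position 5: 'f'
  Position 4: 'a'
  Position 3: 'b'
  Position 2: 'o'
  Position 1: 'k'
  Position 0: 'j'
Reversed: cfbgfabokj

cfbgfabokj


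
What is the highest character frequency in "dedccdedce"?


Input: dedccdedce
Character counts:
  'c': 3
  'd': 4
  'e': 3
Maximum frequency: 4

4


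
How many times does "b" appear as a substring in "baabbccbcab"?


Searching for "b" in "baabbccbcab"
Scanning each position:
  Position 0: "b" => MATCH
  Position 1: "a" => no
  Position 2: "a" => no
  Position 3: "b" => MATCH
  Position 4: "b" => MATCH
  Position 5: "c" => no
  Position 6: "c" => no
  Position 7: "b" => MATCH
  Position 8: "c" => no
  Position 9: "a" => no
  Position 10: "b" => MATCH
Total occurrences: 5

5


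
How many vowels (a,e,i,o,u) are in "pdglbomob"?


Input: pdglbomob
Checking each character:
  'p' at position 0: consonant
  'd' at position 1: consonant
  'g' at position 2: consonant
  'l' at position 3: consonant
  'b' at position 4: consonant
  'o' at position 5: vowel (running total: 1)
  'm' at position 6: consonant
  'o' at position 7: vowel (running total: 2)
  'b' at position 8: consonant
Total vowels: 2

2


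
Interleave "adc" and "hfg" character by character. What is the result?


Interleaving "adc" and "hfg":
  Position 0: 'a' from first, 'h' from second => "ah"
  Position 1: 'd' from first, 'f' from second => "df"
  Position 2: 'c' from first, 'g' from second => "cg"
Result: ahdfcg

ahdfcg


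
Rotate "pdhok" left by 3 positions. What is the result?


Input: "pdhok", rotate left by 3
First 3 characters: "pdh"
Remaining characters: "ok"
Concatenate remaining + first: "ok" + "pdh" = "okpdh"

okpdh


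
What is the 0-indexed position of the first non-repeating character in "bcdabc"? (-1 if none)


Input: bcdabc
Character frequencies:
  'a': 1
  'b': 2
  'c': 2
  'd': 1
Scanning left to right for freq == 1:
  Position 0 ('b'): freq=2, skip
  Position 1 ('c'): freq=2, skip
  Position 2 ('d'): unique! => answer = 2

2


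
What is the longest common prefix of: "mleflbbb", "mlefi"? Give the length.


Words: mleflbbb, mlefi
  Position 0: all 'm' => match
  Position 1: all 'l' => match
  Position 2: all 'e' => match
  Position 3: all 'f' => match
  Position 4: ('l', 'i') => mismatch, stop
LCP = "mlef" (length 4)

4


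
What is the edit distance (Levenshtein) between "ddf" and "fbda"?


Computing edit distance: "ddf" -> "fbda"
DP table:
           f    b    d    a
      0    1    2    3    4
  d   1    1    2    2    3
  d   2    2    2    2    3
  f   3    2    3    3    3
Edit distance = dp[3][4] = 3

3


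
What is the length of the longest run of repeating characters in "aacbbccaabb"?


Input: "aacbbccaabb"
Scanning for longest run:
  Position 1 ('a'): continues run of 'a', length=2
  Position 2 ('c'): new char, reset run to 1
  Position 3 ('b'): new char, reset run to 1
  Position 4 ('b'): continues run of 'b', length=2
  Position 5 ('c'): new char, reset run to 1
  Position 6 ('c'): continues run of 'c', length=2
  Position 7 ('a'): new char, reset run to 1
  Position 8 ('a'): continues run of 'a', length=2
  Position 9 ('b'): new char, reset run to 1
  Position 10 ('b'): continues run of 'b', length=2
Longest run: 'a' with length 2

2


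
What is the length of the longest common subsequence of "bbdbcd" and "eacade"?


LCS of "bbdbcd" and "eacade"
DP table:
           e    a    c    a    d    e
      0    0    0    0    0    0    0
  b   0    0    0    0    0    0    0
  b   0    0    0    0    0    0    0
  d   0    0    0    0    0    1    1
  b   0    0    0    0    0    1    1
  c   0    0    0    1    1    1    1
  d   0    0    0    1    1    2    2
LCS length = dp[6][6] = 2

2


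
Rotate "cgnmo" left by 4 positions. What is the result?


Input: "cgnmo", rotate left by 4
First 4 characters: "cgnm"
Remaining characters: "o"
Concatenate remaining + first: "o" + "cgnm" = "ocgnm"

ocgnm


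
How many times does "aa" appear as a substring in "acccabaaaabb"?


Searching for "aa" in "acccabaaaabb"
Scanning each position:
  Position 0: "ac" => no
  Position 1: "cc" => no
  Position 2: "cc" => no
  Position 3: "ca" => no
  Position 4: "ab" => no
  Position 5: "ba" => no
  Position 6: "aa" => MATCH
  Position 7: "aa" => MATCH
  Position 8: "aa" => MATCH
  Position 9: "ab" => no
  Position 10: "bb" => no
Total occurrences: 3

3


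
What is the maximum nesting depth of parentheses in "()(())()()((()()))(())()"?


Input: "()(())()()((()()))(())()"
Tracking depth:
  Position 0 '(': depth becomes 1
  Position 1 ')': depth becomes 0
  Position 2 '(': depth becomes 1
  Position 3 '(': depth becomes 2
  Position 4 ')': depth becomes 1
  Position 5 ')': depth becomes 0
  Position 6 '(': depth becomes 1
  Position 7 ')': depth becomes 0
  Position 8 '(': depth becomes 1
  Position 9 ')': depth becomes 0
  Position 10 '(': depth becomes 1
  Position 11 '(': depth becomes 2
  Position 12 '(': depth becomes 3
  Position 13 ')': depth becomes 2
  Position 14 '(': depth becomes 3
  Position 15 ')': depth becomes 2
  Position 16 ')': depth becomes 1
  Position 17 ')': depth becomes 0
  Position 18 '(': depth becomes 1
  Position 19 '(': depth becomes 2
  Position 20 ')': depth becomes 1
  Position 21 ')': depth becomes 0
  Position 22 '(': depth becomes 1
  Position 23 ')': depth becomes 0
Maximum depth reached: 3

3


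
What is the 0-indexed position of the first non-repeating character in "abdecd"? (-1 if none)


Input: abdecd
Character frequencies:
  'a': 1
  'b': 1
  'c': 1
  'd': 2
  'e': 1
Scanning left to right for freq == 1:
  Position 0 ('a'): unique! => answer = 0

0


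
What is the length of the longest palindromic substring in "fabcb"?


Input: "fabcb"
Checking substrings for palindromes:
  [2:5] "bcb" (len 3) => palindrome
Longest palindromic substring: "bcb" with length 3

3


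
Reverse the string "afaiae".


Input: afaiae
Reading characters right to left:
  Position 5: 'e'
  Position 4: 'a'
  Position 3: 'i'
  Position 2: 'a'
  Position 1: 'f'
  Position 0: 'a'
Reversed: eaiafa

eaiafa


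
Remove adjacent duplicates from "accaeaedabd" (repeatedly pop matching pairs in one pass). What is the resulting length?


Input: accaeaedabd
Stack-based adjacent duplicate removal:
  Read 'a': push. Stack: a
  Read 'c': push. Stack: ac
  Read 'c': matches stack top 'c' => pop. Stack: a
  Read 'a': matches stack top 'a' => pop. Stack: (empty)
  Read 'e': push. Stack: e
  Read 'a': push. Stack: ea
  Read 'e': push. Stack: eae
  Read 'd': push. Stack: eaed
  Read 'a': push. Stack: eaeda
  Read 'b': push. Stack: eaedab
  Read 'd': push. Stack: eaedabd
Final stack: "eaedabd" (length 7)

7


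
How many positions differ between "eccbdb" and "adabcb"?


Comparing "eccbdb" and "adabcb" position by position:
  Position 0: 'e' vs 'a' => DIFFER
  Position 1: 'c' vs 'd' => DIFFER
  Position 2: 'c' vs 'a' => DIFFER
  Position 3: 'b' vs 'b' => same
  Position 4: 'd' vs 'c' => DIFFER
  Position 5: 'b' vs 'b' => same
Positions that differ: 4

4


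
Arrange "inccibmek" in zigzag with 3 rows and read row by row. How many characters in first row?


Zigzag "inccibmek" into 3 rows:
Placing characters:
  'i' => row 0
  'n' => row 1
  'c' => row 2
  'c' => row 1
  'i' => row 0
  'b' => row 1
  'm' => row 2
  'e' => row 1
  'k' => row 0
Rows:
  Row 0: "iik"
  Row 1: "ncbe"
  Row 2: "cm"
First row length: 3

3


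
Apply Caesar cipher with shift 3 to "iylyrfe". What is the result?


Caesar cipher: shift "iylyrfe" by 3
  'i' (pos 8) + 3 = pos 11 = 'l'
  'y' (pos 24) + 3 = pos 1 = 'b'
  'l' (pos 11) + 3 = pos 14 = 'o'
  'y' (pos 24) + 3 = pos 1 = 'b'
  'r' (pos 17) + 3 = pos 20 = 'u'
  'f' (pos 5) + 3 = pos 8 = 'i'
  'e' (pos 4) + 3 = pos 7 = 'h'
Result: lbobuih

lbobuih


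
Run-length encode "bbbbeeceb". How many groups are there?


Input: bbbbeeceb
Scanning for consecutive runs:
  Group 1: 'b' x 4 (positions 0-3)
  Group 2: 'e' x 2 (positions 4-5)
  Group 3: 'c' x 1 (positions 6-6)
  Group 4: 'e' x 1 (positions 7-7)
  Group 5: 'b' x 1 (positions 8-8)
Total groups: 5

5


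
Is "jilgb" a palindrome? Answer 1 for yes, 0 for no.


Input: jilgb
Reversed: bglij
  Compare pos 0 ('j') with pos 4 ('b'): MISMATCH
  Compare pos 1 ('i') with pos 3 ('g'): MISMATCH
Result: not a palindrome

0


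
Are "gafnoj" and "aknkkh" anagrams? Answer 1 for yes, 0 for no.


Strings: "gafnoj", "aknkkh"
Sorted first:  afgjno
Sorted second: ahkkkn
Differ at position 1: 'f' vs 'h' => not anagrams

0


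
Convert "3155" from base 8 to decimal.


Input: "3155" in base 8
Positional expansion:
  Digit '3' (value 3) x 8^3 = 1536
  Digit '1' (value 1) x 8^2 = 64
  Digit '5' (value 5) x 8^1 = 40
  Digit '5' (value 5) x 8^0 = 5
Sum = 1645

1645


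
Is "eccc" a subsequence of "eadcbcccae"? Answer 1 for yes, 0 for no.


Check if "eccc" is a subsequence of "eadcbcccae"
Greedy scan:
  Position 0 ('e'): matches sub[0] = 'e'
  Position 1 ('a'): no match needed
  Position 2 ('d'): no match needed
  Position 3 ('c'): matches sub[1] = 'c'
  Position 4 ('b'): no match needed
  Position 5 ('c'): matches sub[2] = 'c'
  Position 6 ('c'): matches sub[3] = 'c'
  Position 7 ('c'): no match needed
  Position 8 ('a'): no match needed
  Position 9 ('e'): no match needed
All 4 characters matched => is a subsequence

1


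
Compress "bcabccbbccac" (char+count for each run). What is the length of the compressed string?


Input: bcabccbbccac
Runs:
  'b' x 1 => "b1"
  'c' x 1 => "c1"
  'a' x 1 => "a1"
  'b' x 1 => "b1"
  'c' x 2 => "c2"
  'b' x 2 => "b2"
  'c' x 2 => "c2"
  'a' x 1 => "a1"
  'c' x 1 => "c1"
Compressed: "b1c1a1b1c2b2c2a1c1"
Compressed length: 18

18


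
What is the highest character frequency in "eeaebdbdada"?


Input: eeaebdbdada
Character counts:
  'a': 3
  'b': 2
  'd': 3
  'e': 3
Maximum frequency: 3

3


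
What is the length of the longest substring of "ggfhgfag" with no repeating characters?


Input: "ggfhgfag"
Sliding window (track last position of each char):
  Position 0 ('g'): window [0,0] length 1 -- new best
  Position 1 ('g'): repeat (last at 0), move window start to 1
  Position 1 ('g'): window [1,1] length 1
  Position 2 ('f'): window [1,2] length 2 -- new best
  Position 3 ('h'): window [1,3] length 3 -- new best
  Position 4 ('g'): repeat (last at 1), move window start to 2
  Position 4 ('g'): window [2,4] length 3
  Position 5 ('f'): repeat (last at 2), move window start to 3
  Position 5 ('f'): window [3,5] length 3
  Position 6 ('a'): window [3,6] length 4 -- new best
  Position 7 ('g'): repeat (last at 4), move window start to 5
  Position 7 ('g'): window [5,7] length 3
Longest substring with no repeats: "hgfa" with length 4

4


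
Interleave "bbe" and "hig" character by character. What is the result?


Interleaving "bbe" and "hig":
  Position 0: 'b' from first, 'h' from second => "bh"
  Position 1: 'b' from first, 'i' from second => "bi"
  Position 2: 'e' from first, 'g' from second => "eg"
Result: bhbieg

bhbieg


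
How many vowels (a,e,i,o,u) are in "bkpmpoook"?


Input: bkpmpoook
Checking each character:
  'b' at position 0: consonant
  'k' at position 1: consonant
  'p' at position 2: consonant
  'm' at position 3: consonant
  'p' at position 4: consonant
  'o' at position 5: vowel (running total: 1)
  'o' at position 6: vowel (running total: 2)
  'o' at position 7: vowel (running total: 3)
  'k' at position 8: consonant
Total vowels: 3

3


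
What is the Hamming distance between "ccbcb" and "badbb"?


Comparing "ccbcb" and "badbb" position by position:
  Position 0: 'c' vs 'b' => differ
  Position 1: 'c' vs 'a' => differ
  Position 2: 'b' vs 'd' => differ
  Position 3: 'c' vs 'b' => differ
  Position 4: 'b' vs 'b' => same
Total differences (Hamming distance): 4

4


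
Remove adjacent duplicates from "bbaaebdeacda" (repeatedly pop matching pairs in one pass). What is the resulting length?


Input: bbaaebdeacda
Stack-based adjacent duplicate removal:
  Read 'b': push. Stack: b
  Read 'b': matches stack top 'b' => pop. Stack: (empty)
  Read 'a': push. Stack: a
  Read 'a': matches stack top 'a' => pop. Stack: (empty)
  Read 'e': push. Stack: e
  Read 'b': push. Stack: eb
  Read 'd': push. Stack: ebd
  Read 'e': push. Stack: ebde
  Read 'a': push. Stack: ebdea
  Read 'c': push. Stack: ebdeac
  Read 'd': push. Stack: ebdeacd
  Read 'a': push. Stack: ebdeacda
Final stack: "ebdeacda" (length 8)

8


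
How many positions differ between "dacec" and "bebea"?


Comparing "dacec" and "bebea" position by position:
  Position 0: 'd' vs 'b' => DIFFER
  Position 1: 'a' vs 'e' => DIFFER
  Position 2: 'c' vs 'b' => DIFFER
  Position 3: 'e' vs 'e' => same
  Position 4: 'c' vs 'a' => DIFFER
Positions that differ: 4

4


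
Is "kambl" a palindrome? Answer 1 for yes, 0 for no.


Input: kambl
Reversed: lbmak
  Compare pos 0 ('k') with pos 4 ('l'): MISMATCH
  Compare pos 1 ('a') with pos 3 ('b'): MISMATCH
Result: not a palindrome

0


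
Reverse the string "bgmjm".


Input: bgmjm
Reading characters right to left:
  Position 4: 'm'
  Position 3: 'j'
  Position 2: 'm'
  Position 1: 'g'
  Position 0: 'b'
Reversed: mjmgb

mjmgb


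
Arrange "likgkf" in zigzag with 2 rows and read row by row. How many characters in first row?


Zigzag "likgkf" into 2 rows:
Placing characters:
  'l' => row 0
  'i' => row 1
  'k' => row 0
  'g' => row 1
  'k' => row 0
  'f' => row 1
Rows:
  Row 0: "lkk"
  Row 1: "igf"
First row length: 3

3


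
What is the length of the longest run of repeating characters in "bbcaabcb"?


Input: "bbcaabcb"
Scanning for longest run:
  Position 1 ('b'): continues run of 'b', length=2
  Position 2 ('c'): new char, reset run to 1
  Position 3 ('a'): new char, reset run to 1
  Position 4 ('a'): continues run of 'a', length=2
  Position 5 ('b'): new char, reset run to 1
  Position 6 ('c'): new char, reset run to 1
  Position 7 ('b'): new char, reset run to 1
Longest run: 'b' with length 2

2


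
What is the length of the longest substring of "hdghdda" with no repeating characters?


Input: "hdghdda"
Sliding window (track last position of each char):
  Position 0 ('h'): window [0,0] length 1 -- new best
  Position 1 ('d'): window [0,1] length 2 -- new best
  Position 2 ('g'): window [0,2] length 3 -- new best
  Position 3 ('h'): repeat (last at 0), move window start to 1
  Position 3 ('h'): window [1,3] length 3
  Position 4 ('d'): repeat (last at 1), move window start to 2
  Position 4 ('d'): window [2,4] length 3
  Position 5 ('d'): repeat (last at 4), move window start to 5
  Position 5 ('d'): window [5,5] length 1
  Position 6 ('a'): window [5,6] length 2
Longest substring with no repeats: "hdg" with length 3

3


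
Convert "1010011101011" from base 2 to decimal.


Input: "1010011101011" in base 2
Positional expansion:
  Digit '1' (value 1) x 2^12 = 4096
  Digit '0' (value 0) x 2^11 = 0
  Digit '1' (value 1) x 2^10 = 1024
  Digit '0' (value 0) x 2^9 = 0
  Digit '0' (value 0) x 2^8 = 0
  Digit '1' (value 1) x 2^7 = 128
  Digit '1' (value 1) x 2^6 = 64
  Digit '1' (value 1) x 2^5 = 32
  Digit '0' (value 0) x 2^4 = 0
  Digit '1' (value 1) x 2^3 = 8
  Digit '0' (value 0) x 2^2 = 0
  Digit '1' (value 1) x 2^1 = 2
  Digit '1' (value 1) x 2^0 = 1
Sum = 5355

5355


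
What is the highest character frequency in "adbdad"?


Input: adbdad
Character counts:
  'a': 2
  'b': 1
  'd': 3
Maximum frequency: 3

3


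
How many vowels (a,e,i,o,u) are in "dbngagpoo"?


Input: dbngagpoo
Checking each character:
  'd' at position 0: consonant
  'b' at position 1: consonant
  'n' at position 2: consonant
  'g' at position 3: consonant
  'a' at position 4: vowel (running total: 1)
  'g' at position 5: consonant
  'p' at position 6: consonant
  'o' at position 7: vowel (running total: 2)
  'o' at position 8: vowel (running total: 3)
Total vowels: 3

3


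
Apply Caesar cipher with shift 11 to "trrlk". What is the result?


Caesar cipher: shift "trrlk" by 11
  't' (pos 19) + 11 = pos 4 = 'e'
  'r' (pos 17) + 11 = pos 2 = 'c'
  'r' (pos 17) + 11 = pos 2 = 'c'
  'l' (pos 11) + 11 = pos 22 = 'w'
  'k' (pos 10) + 11 = pos 21 = 'v'
Result: eccwv

eccwv


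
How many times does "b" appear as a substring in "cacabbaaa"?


Searching for "b" in "cacabbaaa"
Scanning each position:
  Position 0: "c" => no
  Position 1: "a" => no
  Position 2: "c" => no
  Position 3: "a" => no
  Position 4: "b" => MATCH
  Position 5: "b" => MATCH
  Position 6: "a" => no
  Position 7: "a" => no
  Position 8: "a" => no
Total occurrences: 2

2


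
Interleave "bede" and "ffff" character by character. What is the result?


Interleaving "bede" and "ffff":
  Position 0: 'b' from first, 'f' from second => "bf"
  Position 1: 'e' from first, 'f' from second => "ef"
  Position 2: 'd' from first, 'f' from second => "df"
  Position 3: 'e' from first, 'f' from second => "ef"
Result: bfefdfef

bfefdfef


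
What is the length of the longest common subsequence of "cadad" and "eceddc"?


LCS of "cadad" and "eceddc"
DP table:
           e    c    e    d    d    c
      0    0    0    0    0    0    0
  c   0    0    1    1    1    1    1
  a   0    0    1    1    1    1    1
  d   0    0    1    1    2    2    2
  a   0    0    1    1    2    2    2
  d   0    0    1    1    2    3    3
LCS length = dp[5][6] = 3

3


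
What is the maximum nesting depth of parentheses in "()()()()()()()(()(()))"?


Input: "()()()()()()()(()(()))"
Tracking depth:
  Position 0 '(': depth becomes 1
  Position 1 ')': depth becomes 0
  Position 2 '(': depth becomes 1
  Position 3 ')': depth becomes 0
  Position 4 '(': depth becomes 1
  Position 5 ')': depth becomes 0
  Position 6 '(': depth becomes 1
  Position 7 ')': depth becomes 0
  Position 8 '(': depth becomes 1
  Position 9 ')': depth becomes 0
  Position 10 '(': depth becomes 1
  Position 11 ')': depth becomes 0
  Position 12 '(': depth becomes 1
  Position 13 ')': depth becomes 0
  Position 14 '(': depth becomes 1
  Position 15 '(': depth becomes 2
  Position 16 ')': depth becomes 1
  Position 17 '(': depth becomes 2
  Position 18 '(': depth becomes 3
  Position 19 ')': depth becomes 2
  Position 20 ')': depth becomes 1
  Position 21 ')': depth becomes 0
Maximum depth reached: 3

3


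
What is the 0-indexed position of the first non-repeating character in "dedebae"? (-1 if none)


Input: dedebae
Character frequencies:
  'a': 1
  'b': 1
  'd': 2
  'e': 3
Scanning left to right for freq == 1:
  Position 0 ('d'): freq=2, skip
  Position 1 ('e'): freq=3, skip
  Position 2 ('d'): freq=2, skip
  Position 3 ('e'): freq=3, skip
  Position 4 ('b'): unique! => answer = 4

4


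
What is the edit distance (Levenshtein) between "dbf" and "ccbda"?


Computing edit distance: "dbf" -> "ccbda"
DP table:
           c    c    b    d    a
      0    1    2    3    4    5
  d   1    1    2    3    3    4
  b   2    2    2    2    3    4
  f   3    3    3    3    3    4
Edit distance = dp[3][5] = 4

4


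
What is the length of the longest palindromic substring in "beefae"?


Input: "beefae"
Checking substrings for palindromes:
  [1:3] "ee" (len 2) => palindrome
Longest palindromic substring: "ee" with length 2

2


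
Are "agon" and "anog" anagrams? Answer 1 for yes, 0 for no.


Strings: "agon", "anog"
Sorted first:  agno
Sorted second: agno
Sorted forms match => anagrams

1


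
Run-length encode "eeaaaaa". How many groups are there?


Input: eeaaaaa
Scanning for consecutive runs:
  Group 1: 'e' x 2 (positions 0-1)
  Group 2: 'a' x 5 (positions 2-6)
Total groups: 2

2


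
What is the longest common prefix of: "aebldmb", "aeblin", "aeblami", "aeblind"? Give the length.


Words: aebldmb, aeblin, aeblami, aeblind
  Position 0: all 'a' => match
  Position 1: all 'e' => match
  Position 2: all 'b' => match
  Position 3: all 'l' => match
  Position 4: ('d', 'i', 'a', 'i') => mismatch, stop
LCP = "aebl" (length 4)

4


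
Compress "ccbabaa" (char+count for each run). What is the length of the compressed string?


Input: ccbabaa
Runs:
  'c' x 2 => "c2"
  'b' x 1 => "b1"
  'a' x 1 => "a1"
  'b' x 1 => "b1"
  'a' x 2 => "a2"
Compressed: "c2b1a1b1a2"
Compressed length: 10

10


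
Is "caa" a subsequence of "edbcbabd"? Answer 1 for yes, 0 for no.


Check if "caa" is a subsequence of "edbcbabd"
Greedy scan:
  Position 0 ('e'): no match needed
  Position 1 ('d'): no match needed
  Position 2 ('b'): no match needed
  Position 3 ('c'): matches sub[0] = 'c'
  Position 4 ('b'): no match needed
  Position 5 ('a'): matches sub[1] = 'a'
  Position 6 ('b'): no match needed
  Position 7 ('d'): no match needed
Only matched 2/3 characters => not a subsequence

0


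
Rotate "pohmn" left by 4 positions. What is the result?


Input: "pohmn", rotate left by 4
First 4 characters: "pohm"
Remaining characters: "n"
Concatenate remaining + first: "n" + "pohm" = "npohm"

npohm


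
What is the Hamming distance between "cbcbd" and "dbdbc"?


Comparing "cbcbd" and "dbdbc" position by position:
  Position 0: 'c' vs 'd' => differ
  Position 1: 'b' vs 'b' => same
  Position 2: 'c' vs 'd' => differ
  Position 3: 'b' vs 'b' => same
  Position 4: 'd' vs 'c' => differ
Total differences (Hamming distance): 3

3


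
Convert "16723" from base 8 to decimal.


Input: "16723" in base 8
Positional expansion:
  Digit '1' (value 1) x 8^4 = 4096
  Digit '6' (value 6) x 8^3 = 3072
  Digit '7' (value 7) x 8^2 = 448
  Digit '2' (value 2) x 8^1 = 16
  Digit '3' (value 3) x 8^0 = 3
Sum = 7635

7635


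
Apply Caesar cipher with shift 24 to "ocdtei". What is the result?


Caesar cipher: shift "ocdtei" by 24
  'o' (pos 14) + 24 = pos 12 = 'm'
  'c' (pos 2) + 24 = pos 0 = 'a'
  'd' (pos 3) + 24 = pos 1 = 'b'
  't' (pos 19) + 24 = pos 17 = 'r'
  'e' (pos 4) + 24 = pos 2 = 'c'
  'i' (pos 8) + 24 = pos 6 = 'g'
Result: mabrcg

mabrcg


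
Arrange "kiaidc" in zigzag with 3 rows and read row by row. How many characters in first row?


Zigzag "kiaidc" into 3 rows:
Placing characters:
  'k' => row 0
  'i' => row 1
  'a' => row 2
  'i' => row 1
  'd' => row 0
  'c' => row 1
Rows:
  Row 0: "kd"
  Row 1: "iic"
  Row 2: "a"
First row length: 2

2


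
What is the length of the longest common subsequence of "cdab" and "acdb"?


LCS of "cdab" and "acdb"
DP table:
           a    c    d    b
      0    0    0    0    0
  c   0    0    1    1    1
  d   0    0    1    2    2
  a   0    1    1    2    2
  b   0    1    1    2    3
LCS length = dp[4][4] = 3

3


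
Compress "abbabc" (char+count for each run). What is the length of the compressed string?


Input: abbabc
Runs:
  'a' x 1 => "a1"
  'b' x 2 => "b2"
  'a' x 1 => "a1"
  'b' x 1 => "b1"
  'c' x 1 => "c1"
Compressed: "a1b2a1b1c1"
Compressed length: 10

10


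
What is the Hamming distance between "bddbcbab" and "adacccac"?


Comparing "bddbcbab" and "adacccac" position by position:
  Position 0: 'b' vs 'a' => differ
  Position 1: 'd' vs 'd' => same
  Position 2: 'd' vs 'a' => differ
  Position 3: 'b' vs 'c' => differ
  Position 4: 'c' vs 'c' => same
  Position 5: 'b' vs 'c' => differ
  Position 6: 'a' vs 'a' => same
  Position 7: 'b' vs 'c' => differ
Total differences (Hamming distance): 5

5


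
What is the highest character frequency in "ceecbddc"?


Input: ceecbddc
Character counts:
  'b': 1
  'c': 3
  'd': 2
  'e': 2
Maximum frequency: 3

3


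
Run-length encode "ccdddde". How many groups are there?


Input: ccdddde
Scanning for consecutive runs:
  Group 1: 'c' x 2 (positions 0-1)
  Group 2: 'd' x 4 (positions 2-5)
  Group 3: 'e' x 1 (positions 6-6)
Total groups: 3

3


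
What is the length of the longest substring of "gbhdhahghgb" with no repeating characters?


Input: "gbhdhahghgb"
Sliding window (track last position of each char):
  Position 0 ('g'): window [0,0] length 1 -- new best
  Position 1 ('b'): window [0,1] length 2 -- new best
  Position 2 ('h'): window [0,2] length 3 -- new best
  Position 3 ('d'): window [0,3] length 4 -- new best
  Position 4 ('h'): repeat (last at 2), move window start to 3
  Position 4 ('h'): window [3,4] length 2
  Position 5 ('a'): window [3,5] length 3
  Position 6 ('h'): repeat (last at 4), move window start to 5
  Position 6 ('h'): window [5,6] length 2
  Position 7 ('g'): window [5,7] length 3
  Position 8 ('h'): repeat (last at 6), move window start to 7
  Position 8 ('h'): window [7,8] length 2
  Position 9 ('g'): repeat (last at 7), move window start to 8
  Position 9 ('g'): window [8,9] length 2
  Position 10 ('b'): window [8,10] length 3
Longest substring with no repeats: "gbhd" with length 4

4


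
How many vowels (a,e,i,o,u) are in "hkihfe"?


Input: hkihfe
Checking each character:
  'h' at position 0: consonant
  'k' at position 1: consonant
  'i' at position 2: vowel (running total: 1)
  'h' at position 3: consonant
  'f' at position 4: consonant
  'e' at position 5: vowel (running total: 2)
Total vowels: 2

2


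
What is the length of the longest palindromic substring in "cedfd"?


Input: "cedfd"
Checking substrings for palindromes:
  [2:5] "dfd" (len 3) => palindrome
Longest palindromic substring: "dfd" with length 3

3


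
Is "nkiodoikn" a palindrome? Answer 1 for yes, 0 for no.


Input: nkiodoikn
Reversed: nkiodoikn
  Compare pos 0 ('n') with pos 8 ('n'): match
  Compare pos 1 ('k') with pos 7 ('k'): match
  Compare pos 2 ('i') with pos 6 ('i'): match
  Compare pos 3 ('o') with pos 5 ('o'): match
Result: palindrome

1


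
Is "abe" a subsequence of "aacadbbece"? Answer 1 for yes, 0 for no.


Check if "abe" is a subsequence of "aacadbbece"
Greedy scan:
  Position 0 ('a'): matches sub[0] = 'a'
  Position 1 ('a'): no match needed
  Position 2 ('c'): no match needed
  Position 3 ('a'): no match needed
  Position 4 ('d'): no match needed
  Position 5 ('b'): matches sub[1] = 'b'
  Position 6 ('b'): no match needed
  Position 7 ('e'): matches sub[2] = 'e'
  Position 8 ('c'): no match needed
  Position 9 ('e'): no match needed
All 3 characters matched => is a subsequence

1


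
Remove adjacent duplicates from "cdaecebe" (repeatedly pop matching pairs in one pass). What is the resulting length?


Input: cdaecebe
Stack-based adjacent duplicate removal:
  Read 'c': push. Stack: c
  Read 'd': push. Stack: cd
  Read 'a': push. Stack: cda
  Read 'e': push. Stack: cdae
  Read 'c': push. Stack: cdaec
  Read 'e': push. Stack: cdaece
  Read 'b': push. Stack: cdaeceb
  Read 'e': push. Stack: cdaecebe
Final stack: "cdaecebe" (length 8)

8


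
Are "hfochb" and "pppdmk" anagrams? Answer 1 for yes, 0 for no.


Strings: "hfochb", "pppdmk"
Sorted first:  bcfhho
Sorted second: dkmppp
Differ at position 0: 'b' vs 'd' => not anagrams

0


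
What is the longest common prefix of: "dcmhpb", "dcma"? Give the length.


Words: dcmhpb, dcma
  Position 0: all 'd' => match
  Position 1: all 'c' => match
  Position 2: all 'm' => match
  Position 3: ('h', 'a') => mismatch, stop
LCP = "dcm" (length 3)

3


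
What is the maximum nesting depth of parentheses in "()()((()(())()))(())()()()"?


Input: "()()((()(())()))(())()()()"
Tracking depth:
  Position 0 '(': depth becomes 1
  Position 1 ')': depth becomes 0
  Position 2 '(': depth becomes 1
  Position 3 ')': depth becomes 0
  Position 4 '(': depth becomes 1
  Position 5 '(': depth becomes 2
  Position 6 '(': depth becomes 3
  Position 7 ')': depth becomes 2
  Position 8 '(': depth becomes 3
  Position 9 '(': depth becomes 4
  Position 10 ')': depth becomes 3
  Position 11 ')': depth becomes 2
  Position 12 '(': depth becomes 3
  Position 13 ')': depth becomes 2
  Position 14 ')': depth becomes 1
  Position 15 ')': depth becomes 0
  Position 16 '(': depth becomes 1
  Position 17 '(': depth becomes 2
  Position 18 ')': depth becomes 1
  Position 19 ')': depth becomes 0
  Position 20 '(': depth becomes 1
  Position 21 ')': depth becomes 0
  Position 22 '(': depth becomes 1
  Position 23 ')': depth becomes 0
  Position 24 '(': depth becomes 1
  Position 25 ')': depth becomes 0
Maximum depth reached: 4

4


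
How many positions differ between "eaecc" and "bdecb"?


Comparing "eaecc" and "bdecb" position by position:
  Position 0: 'e' vs 'b' => DIFFER
  Position 1: 'a' vs 'd' => DIFFER
  Position 2: 'e' vs 'e' => same
  Position 3: 'c' vs 'c' => same
  Position 4: 'c' vs 'b' => DIFFER
Positions that differ: 3

3


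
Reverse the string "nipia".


Input: nipia
Reading characters right to left:
  Position 4: 'a'
  Position 3: 'i'
  Position 2: 'p'
  Position 1: 'i'
  Position 0: 'n'
Reversed: aipin

aipin


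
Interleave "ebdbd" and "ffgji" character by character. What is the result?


Interleaving "ebdbd" and "ffgji":
  Position 0: 'e' from first, 'f' from second => "ef"
  Position 1: 'b' from first, 'f' from second => "bf"
  Position 2: 'd' from first, 'g' from second => "dg"
  Position 3: 'b' from first, 'j' from second => "bj"
  Position 4: 'd' from first, 'i' from second => "di"
Result: efbfdgbjdi

efbfdgbjdi


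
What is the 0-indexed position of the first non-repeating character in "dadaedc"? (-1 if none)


Input: dadaedc
Character frequencies:
  'a': 2
  'c': 1
  'd': 3
  'e': 1
Scanning left to right for freq == 1:
  Position 0 ('d'): freq=3, skip
  Position 1 ('a'): freq=2, skip
  Position 2 ('d'): freq=3, skip
  Position 3 ('a'): freq=2, skip
  Position 4 ('e'): unique! => answer = 4

4


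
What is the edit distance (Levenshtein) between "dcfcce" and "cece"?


Computing edit distance: "dcfcce" -> "cece"
DP table:
           c    e    c    e
      0    1    2    3    4
  d   1    1    2    3    4
  c   2    1    2    2    3
  f   3    2    2    3    3
  c   4    3    3    2    3
  c   5    4    4    3    3
  e   6    5    4    4    3
Edit distance = dp[6][4] = 3

3
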